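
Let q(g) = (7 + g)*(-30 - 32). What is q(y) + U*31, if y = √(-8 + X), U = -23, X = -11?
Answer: -1147 - 62*I*√19 ≈ -1147.0 - 270.25*I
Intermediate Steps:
y = I*√19 (y = √(-8 - 11) = √(-19) = I*√19 ≈ 4.3589*I)
q(g) = -434 - 62*g (q(g) = (7 + g)*(-62) = -434 - 62*g)
q(y) + U*31 = (-434 - 62*I*√19) - 23*31 = (-434 - 62*I*√19) - 713 = -1147 - 62*I*√19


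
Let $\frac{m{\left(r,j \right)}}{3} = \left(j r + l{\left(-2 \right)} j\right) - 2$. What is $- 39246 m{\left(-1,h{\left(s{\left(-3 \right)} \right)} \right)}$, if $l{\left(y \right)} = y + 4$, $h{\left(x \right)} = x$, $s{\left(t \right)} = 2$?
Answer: $0$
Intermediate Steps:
$l{\left(y \right)} = 4 + y$
$m{\left(r,j \right)} = -6 + 6 j + 3 j r$ ($m{\left(r,j \right)} = 3 \left(\left(j r + \left(4 - 2\right) j\right) - 2\right) = 3 \left(\left(j r + 2 j\right) - 2\right) = 3 \left(\left(2 j + j r\right) - 2\right) = 3 \left(-2 + 2 j + j r\right) = -6 + 6 j + 3 j r$)
$- 39246 m{\left(-1,h{\left(s{\left(-3 \right)} \right)} \right)} = - 39246 \left(-6 + 6 \cdot 2 + 3 \cdot 2 \left(-1\right)\right) = - 39246 \left(-6 + 12 - 6\right) = \left(-39246\right) 0 = 0$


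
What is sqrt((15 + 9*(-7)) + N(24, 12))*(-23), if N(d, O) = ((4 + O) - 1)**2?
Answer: -23*sqrt(177) ≈ -306.00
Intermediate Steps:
N(d, O) = (3 + O)**2
sqrt((15 + 9*(-7)) + N(24, 12))*(-23) = sqrt((15 + 9*(-7)) + (3 + 12)**2)*(-23) = sqrt((15 - 63) + 15**2)*(-23) = sqrt(-48 + 225)*(-23) = sqrt(177)*(-23) = -23*sqrt(177)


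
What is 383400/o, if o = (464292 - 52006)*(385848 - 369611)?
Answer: 191700/3347143891 ≈ 5.7273e-5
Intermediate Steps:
o = 6694287782 (o = 412286*16237 = 6694287782)
383400/o = 383400/6694287782 = 383400*(1/6694287782) = 191700/3347143891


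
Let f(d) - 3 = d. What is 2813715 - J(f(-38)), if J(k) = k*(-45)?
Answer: 2812140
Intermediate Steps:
f(d) = 3 + d
J(k) = -45*k
2813715 - J(f(-38)) = 2813715 - (-45)*(3 - 38) = 2813715 - (-45)*(-35) = 2813715 - 1*1575 = 2813715 - 1575 = 2812140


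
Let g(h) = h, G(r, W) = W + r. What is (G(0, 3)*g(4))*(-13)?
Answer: -156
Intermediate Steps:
(G(0, 3)*g(4))*(-13) = ((3 + 0)*4)*(-13) = (3*4)*(-13) = 12*(-13) = -156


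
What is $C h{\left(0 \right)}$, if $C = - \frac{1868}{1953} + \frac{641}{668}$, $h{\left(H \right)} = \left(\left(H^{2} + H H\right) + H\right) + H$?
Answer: $0$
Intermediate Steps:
$h{\left(H \right)} = 2 H + 2 H^{2}$ ($h{\left(H \right)} = \left(\left(H^{2} + H^{2}\right) + H\right) + H = \left(2 H^{2} + H\right) + H = \left(H + 2 H^{2}\right) + H = 2 H + 2 H^{2}$)
$C = \frac{4049}{1304604}$ ($C = \left(-1868\right) \frac{1}{1953} + 641 \cdot \frac{1}{668} = - \frac{1868}{1953} + \frac{641}{668} = \frac{4049}{1304604} \approx 0.0031036$)
$C h{\left(0 \right)} = \frac{4049 \cdot 2 \cdot 0 \left(1 + 0\right)}{1304604} = \frac{4049 \cdot 2 \cdot 0 \cdot 1}{1304604} = \frac{4049}{1304604} \cdot 0 = 0$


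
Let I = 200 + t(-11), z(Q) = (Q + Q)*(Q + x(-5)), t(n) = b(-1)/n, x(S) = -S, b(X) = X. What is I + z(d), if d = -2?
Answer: 2069/11 ≈ 188.09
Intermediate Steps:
t(n) = -1/n
z(Q) = 2*Q*(5 + Q) (z(Q) = (Q + Q)*(Q - 1*(-5)) = (2*Q)*(Q + 5) = (2*Q)*(5 + Q) = 2*Q*(5 + Q))
I = 2201/11 (I = 200 - 1/(-11) = 200 - 1*(-1/11) = 200 + 1/11 = 2201/11 ≈ 200.09)
I + z(d) = 2201/11 + 2*(-2)*(5 - 2) = 2201/11 + 2*(-2)*3 = 2201/11 - 12 = 2069/11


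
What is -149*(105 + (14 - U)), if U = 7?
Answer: -16688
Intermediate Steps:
-149*(105 + (14 - U)) = -149*(105 + (14 - 1*7)) = -149*(105 + (14 - 7)) = -149*(105 + 7) = -149*112 = -16688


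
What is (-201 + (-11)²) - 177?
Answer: -257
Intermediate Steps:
(-201 + (-11)²) - 177 = (-201 + 121) - 177 = -80 - 177 = -257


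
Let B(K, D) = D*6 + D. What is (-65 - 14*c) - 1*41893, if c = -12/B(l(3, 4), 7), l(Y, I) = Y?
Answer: -293682/7 ≈ -41955.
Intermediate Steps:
B(K, D) = 7*D (B(K, D) = 6*D + D = 7*D)
c = -12/49 (c = -12/(7*7) = -12/49 ≈ -0.24490)
(-65 - 14*c) - 1*41893 = (-65 - 14*(-12/49)) - 1*41893 = (-65 + 24/7) - 41893 = -431/7 - 41893 = -293682/7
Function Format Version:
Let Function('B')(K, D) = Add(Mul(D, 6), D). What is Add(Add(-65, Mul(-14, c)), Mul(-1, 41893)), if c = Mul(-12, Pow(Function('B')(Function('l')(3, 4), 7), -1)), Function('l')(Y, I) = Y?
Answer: Rational(-293682, 7) ≈ -41955.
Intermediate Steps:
Function('B')(K, D) = Mul(7, D) (Function('B')(K, D) = Add(Mul(6, D), D) = Mul(7, D))
c = Rational(-12, 49) (c = Mul(-12, Pow(Mul(7, 7), -1)) = Mul(-12, Pow(49, -1)) = Mul(-12, Rational(1, 49)) = Rational(-12, 49) ≈ -0.24490)
Add(Add(-65, Mul(-14, c)), Mul(-1, 41893)) = Add(Add(-65, Mul(-14, Rational(-12, 49))), Mul(-1, 41893)) = Add(Add(-65, Rational(24, 7)), -41893) = Add(Rational(-431, 7), -41893) = Rational(-293682, 7)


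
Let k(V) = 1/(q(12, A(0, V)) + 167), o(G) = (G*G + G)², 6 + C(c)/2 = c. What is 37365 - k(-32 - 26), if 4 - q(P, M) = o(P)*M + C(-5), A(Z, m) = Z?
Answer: 7211444/193 ≈ 37365.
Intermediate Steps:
C(c) = -12 + 2*c
o(G) = (G + G²)² (o(G) = (G² + G)² = (G + G²)²)
q(P, M) = 26 - M*P²*(1 + P)² (q(P, M) = 4 - ((P²*(1 + P)²)*M + (-12 + 2*(-5))) = 4 - (M*P²*(1 + P)² + (-12 - 10)) = 4 - (M*P²*(1 + P)² - 22) = 4 - (-22 + M*P²*(1 + P)²) = 4 + (22 - M*P²*(1 + P)²) = 26 - M*P²*(1 + P)²)
k(V) = 1/193 (k(V) = 1/((26 - 1*0*12²*(1 + 12)²) + 167) = 1/((26 - 1*0*144*13²) + 167) = 1/((26 - 1*0*144*169) + 167) = 1/((26 + 0) + 167) = 1/(26 + 167) = 1/193)
37365 - k(-32 - 26) = 37365 - 1*1/193 = 37365 - 1/193 = 7211444/193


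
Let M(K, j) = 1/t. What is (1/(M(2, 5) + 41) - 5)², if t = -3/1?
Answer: 368449/14884 ≈ 24.755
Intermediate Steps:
t = -3 (t = -3*1 = -3)
M(K, j) = -⅓ (M(K, j) = 1/(-3) = -⅓)
(1/(M(2, 5) + 41) - 5)² = (1/(-⅓ + 41) - 5)² = (1/(122/3) - 5)² = (3/122 - 5)² = (-607/122)² = 368449/14884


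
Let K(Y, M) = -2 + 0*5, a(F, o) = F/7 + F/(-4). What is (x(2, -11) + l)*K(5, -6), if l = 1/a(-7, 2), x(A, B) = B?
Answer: 58/3 ≈ 19.333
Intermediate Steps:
a(F, o) = -3*F/28 (a(F, o) = F*(⅐) + F*(-¼) = F/7 - F/4 = -3*F/28)
l = 4/3 (l = 1/(-3/28*(-7)) = 1/(¾) = 4/3 ≈ 1.3333)
K(Y, M) = -2 (K(Y, M) = -2 + 0 = -2)
(x(2, -11) + l)*K(5, -6) = (-11 + 4/3)*(-2) = -29/3*(-2) = 58/3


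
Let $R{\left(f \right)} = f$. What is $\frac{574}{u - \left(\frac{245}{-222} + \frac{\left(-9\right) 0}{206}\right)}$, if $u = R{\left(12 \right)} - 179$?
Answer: $- \frac{127428}{36829} \approx -3.46$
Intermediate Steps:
$u = -167$ ($u = 12 - 179 = -167$)
$\frac{574}{u - \left(\frac{245}{-222} + \frac{\left(-9\right) 0}{206}\right)} = \frac{574}{-167 - \left(\frac{245}{-222} + \frac{\left(-9\right) 0}{206}\right)} = \frac{574}{-167 - \left(245 \left(- \frac{1}{222}\right) + 0 \cdot \frac{1}{206}\right)} = \frac{574}{-167 - \left(- \frac{245}{222} + 0\right)} = \frac{574}{-167 - - \frac{245}{222}} = \frac{574}{-167 + \frac{245}{222}} = \frac{574}{- \frac{36829}{222}} = 574 \left(- \frac{222}{36829}\right) = - \frac{127428}{36829}$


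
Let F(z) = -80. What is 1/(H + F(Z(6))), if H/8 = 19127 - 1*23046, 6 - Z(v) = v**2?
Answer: -1/31432 ≈ -3.1815e-5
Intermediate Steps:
Z(v) = 6 - v**2
H = -31352 (H = 8*(19127 - 1*23046) = 8*(19127 - 23046) = 8*(-3919) = -31352)
1/(H + F(Z(6))) = 1/(-31352 - 80) = 1/(-31432) = -1/31432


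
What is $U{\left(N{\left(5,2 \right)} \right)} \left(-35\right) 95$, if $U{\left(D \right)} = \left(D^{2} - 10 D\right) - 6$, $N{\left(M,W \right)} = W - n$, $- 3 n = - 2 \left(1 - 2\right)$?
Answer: $\frac{764750}{9} \approx 84972.0$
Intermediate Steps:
$n = - \frac{2}{3}$ ($n = - \frac{\left(-2\right) \left(1 - 2\right)}{3} = - \frac{\left(-2\right) \left(-1\right)}{3} = \left(- \frac{1}{3}\right) 2 = - \frac{2}{3} \approx -0.66667$)
$N{\left(M,W \right)} = \frac{2}{3} + W$ ($N{\left(M,W \right)} = W - - \frac{2}{3} = W + \frac{2}{3} = \frac{2}{3} + W$)
$U{\left(D \right)} = -6 + D^{2} - 10 D$
$U{\left(N{\left(5,2 \right)} \right)} \left(-35\right) 95 = \left(-6 + \left(\frac{2}{3} + 2\right)^{2} - 10 \left(\frac{2}{3} + 2\right)\right) \left(-35\right) 95 = \left(-6 + \left(\frac{8}{3}\right)^{2} - \frac{80}{3}\right) \left(-35\right) 95 = \left(-6 + \frac{64}{9} - \frac{80}{3}\right) \left(-35\right) 95 = \left(- \frac{230}{9}\right) \left(-35\right) 95 = \frac{8050}{9} \cdot 95 = \frac{764750}{9}$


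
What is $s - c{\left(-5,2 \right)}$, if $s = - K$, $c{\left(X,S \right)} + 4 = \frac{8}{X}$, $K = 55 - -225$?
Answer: $- \frac{1372}{5} \approx -274.4$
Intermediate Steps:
$K = 280$ ($K = 55 + 225 = 280$)
$c{\left(X,S \right)} = -4 + \frac{8}{X}$
$s = -280$ ($s = \left(-1\right) 280 = -280$)
$s - c{\left(-5,2 \right)} = -280 - \left(-4 + \frac{8}{-5}\right) = -280 - \left(-4 + 8 \left(- \frac{1}{5}\right)\right) = -280 - \left(-4 - \frac{8}{5}\right) = -280 - - \frac{28}{5} = -280 + \frac{28}{5} = - \frac{1372}{5}$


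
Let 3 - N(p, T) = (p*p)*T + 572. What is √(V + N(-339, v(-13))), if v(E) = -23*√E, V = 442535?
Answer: √(441966 + 2643183*I*√13) ≈ 2234.1 + 2132.9*I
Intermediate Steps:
N(p, T) = -569 - T*p² (N(p, T) = 3 - ((p*p)*T + 572) = 3 - (p²*T + 572) = 3 - (T*p² + 572) = 3 - (572 + T*p²) = 3 + (-572 - T*p²) = -569 - T*p²)
√(V + N(-339, v(-13))) = √(442535 + (-569 - 1*(-23*I*√13)*(-339)²)) = √(442535 + (-569 - 1*(-23*I*√13)*114921)) = √(442535 + (-569 + 2643183*I*√13)) = √(441966 + 2643183*I*√13)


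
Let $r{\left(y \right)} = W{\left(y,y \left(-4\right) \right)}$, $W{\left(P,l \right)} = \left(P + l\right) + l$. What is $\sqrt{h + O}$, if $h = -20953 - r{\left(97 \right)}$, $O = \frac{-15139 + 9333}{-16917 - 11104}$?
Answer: $\frac{2 i \sqrt{3979626118727}}{28021} \approx 142.39 i$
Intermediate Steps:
$W{\left(P,l \right)} = P + 2 l$
$r{\left(y \right)} = - 7 y$ ($r{\left(y \right)} = y + 2 y \left(-4\right) = y + 2 \left(- 4 y\right) = y - 8 y = - 7 y$)
$O = \frac{5806}{28021}$ ($O = - \frac{5806}{-28021} = \left(-5806\right) \left(- \frac{1}{28021}\right) = \frac{5806}{28021} \approx 0.2072$)
$h = -20274$ ($h = -20953 - \left(-7\right) 97 = -20953 - -679 = -20953 + 679 = -20274$)
$\sqrt{h + O} = \sqrt{-20274 + \frac{5806}{28021}} = \sqrt{- \frac{568091948}{28021}} = \frac{2 i \sqrt{3979626118727}}{28021}$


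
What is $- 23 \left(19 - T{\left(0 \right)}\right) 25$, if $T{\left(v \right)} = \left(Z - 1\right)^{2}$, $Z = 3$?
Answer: $-8625$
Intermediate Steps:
$T{\left(v \right)} = 4$ ($T{\left(v \right)} = \left(3 - 1\right)^{2} = 2^{2} = 4$)
$- 23 \left(19 - T{\left(0 \right)}\right) 25 = - 23 \left(19 - 4\right) 25 = \left(-23\right) 15 \cdot 25 = \left(-345\right) 25 = -8625$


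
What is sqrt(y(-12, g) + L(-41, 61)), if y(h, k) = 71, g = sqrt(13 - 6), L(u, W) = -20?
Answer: sqrt(51) ≈ 7.1414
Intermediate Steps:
g = sqrt(7) ≈ 2.6458
sqrt(y(-12, g) + L(-41, 61)) = sqrt(71 - 20) = sqrt(51)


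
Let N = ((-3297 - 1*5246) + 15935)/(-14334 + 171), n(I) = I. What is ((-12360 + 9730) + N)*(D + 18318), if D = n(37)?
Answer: -227945128370/4721 ≈ -4.8283e+7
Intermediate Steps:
D = 37
N = -2464/4721 (N = ((-3297 - 5246) + 15935)/(-14163) = (-8543 + 15935)*(-1/14163) = 7392*(-1/14163) = -2464/4721 ≈ -0.52192)
((-12360 + 9730) + N)*(D + 18318) = ((-12360 + 9730) - 2464/4721)*(37 + 18318) = (-2630 - 2464/4721)*18355 = -12418694/4721*18355 = -227945128370/4721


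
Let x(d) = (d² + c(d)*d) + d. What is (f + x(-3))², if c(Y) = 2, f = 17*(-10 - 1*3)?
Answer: 48841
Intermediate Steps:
f = -221 (f = 17*(-10 - 3) = 17*(-13) = -221)
x(d) = d² + 3*d (x(d) = (d² + 2*d) + d = d² + 3*d)
(f + x(-3))² = (-221 - 3*(3 - 3))² = (-221 - 3*0)² = (-221 + 0)² = (-221)² = 48841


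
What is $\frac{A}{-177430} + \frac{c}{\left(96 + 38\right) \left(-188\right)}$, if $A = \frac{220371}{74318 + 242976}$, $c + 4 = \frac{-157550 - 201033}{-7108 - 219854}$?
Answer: $\frac{7415558293228529}{80471985777887227920} \approx 9.2151 \cdot 10^{-5}$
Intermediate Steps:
$c = - \frac{549265}{226962}$ ($c = -4 + \frac{-157550 - 201033}{-7108 - 219854} = -4 - \frac{358583}{-226962} = -4 - - \frac{358583}{226962} = -4 + \frac{358583}{226962} = - \frac{549265}{226962} \approx -2.4201$)
$A = \frac{220371}{317294} \approx 0.69453$
$\frac{A}{-177430} + \frac{c}{\left(96 + 38\right) \left(-188\right)} = \frac{220371}{317294 \left(-177430\right)} - \frac{549265}{226962 \left(96 + 38\right) \left(-188\right)} = \frac{220371}{317294} \left(- \frac{1}{177430}\right) - \frac{549265}{226962 \cdot 134 \left(-188\right)} = - \frac{220371}{56297474420} - \frac{549265}{226962 \left(-25192\right)} = - \frac{220371}{56297474420} - - \frac{549265}{5717626704} = - \frac{220371}{56297474420} + \frac{549265}{5717626704} = \frac{7415558293228529}{80471985777887227920}$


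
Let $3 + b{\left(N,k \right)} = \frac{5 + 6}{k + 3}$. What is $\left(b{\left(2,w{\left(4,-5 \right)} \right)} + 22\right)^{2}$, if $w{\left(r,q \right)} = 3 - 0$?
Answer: $\frac{15625}{36} \approx 434.03$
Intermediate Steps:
$w{\left(r,q \right)} = 3$ ($w{\left(r,q \right)} = 3 + 0 = 3$)
$b{\left(N,k \right)} = -3 + \frac{11}{3 + k}$ ($b{\left(N,k \right)} = -3 + \frac{5 + 6}{k + 3} = -3 + \frac{11}{3 + k}$)
$\left(b{\left(2,w{\left(4,-5 \right)} \right)} + 22\right)^{2} = \left(\frac{2 - 9}{3 + 3} + 22\right)^{2} = \left(\frac{2 - 9}{6} + 22\right)^{2} = \left(\frac{1}{6} \left(-7\right) + 22\right)^{2} = \left(- \frac{7}{6} + 22\right)^{2} = \left(\frac{125}{6}\right)^{2} = \frac{15625}{36}$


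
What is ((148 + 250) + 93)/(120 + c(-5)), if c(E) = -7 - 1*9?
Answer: 491/104 ≈ 4.7212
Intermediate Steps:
c(E) = -16 (c(E) = -7 - 9 = -16)
((148 + 250) + 93)/(120 + c(-5)) = ((148 + 250) + 93)/(120 - 16) = (398 + 93)/104 = 491*(1/104) = 491/104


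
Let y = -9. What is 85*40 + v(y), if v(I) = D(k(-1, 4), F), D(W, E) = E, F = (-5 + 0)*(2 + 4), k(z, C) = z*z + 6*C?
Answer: 3370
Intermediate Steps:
k(z, C) = z² + 6*C
F = -30 (F = -5*6 = -30)
v(I) = -30
85*40 + v(y) = 85*40 - 30 = 3400 - 30 = 3370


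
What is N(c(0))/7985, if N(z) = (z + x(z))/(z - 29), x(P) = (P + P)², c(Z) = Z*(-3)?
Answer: 0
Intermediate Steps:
c(Z) = -3*Z
x(P) = 4*P² (x(P) = (2*P)² = 4*P²)
N(z) = (z + 4*z²)/(-29 + z) (N(z) = (z + 4*z²)/(z - 29) = (z + 4*z²)/(-29 + z))
N(c(0))/7985 = ((-3*0)*(1 + 4*(-3*0))/(-29 - 3*0))/7985 = (0*(1 + 4*0)/(-29 + 0))*(1/7985) = (0*(1 + 0)/(-29))*(1/7985) = (0*(-1/29)*1)*(1/7985) = 0*(1/7985) = 0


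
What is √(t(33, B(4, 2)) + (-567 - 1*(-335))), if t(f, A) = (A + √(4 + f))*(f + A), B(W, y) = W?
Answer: √(-84 + 37*√37) ≈ 11.877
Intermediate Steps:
t(f, A) = (A + f)*(A + √(4 + f)) (t(f, A) = (A + √(4 + f))*(A + f) = (A + f)*(A + √(4 + f)))
√(t(33, B(4, 2)) + (-567 - 1*(-335))) = √((4² + 4*33 + 4*√(4 + 33) + 33*√(4 + 33)) + (-567 - 1*(-335))) = √((16 + 132 + 4*√37 + 33*√37) + (-567 + 335)) = √((148 + 37*√37) - 232) = √(-84 + 37*√37)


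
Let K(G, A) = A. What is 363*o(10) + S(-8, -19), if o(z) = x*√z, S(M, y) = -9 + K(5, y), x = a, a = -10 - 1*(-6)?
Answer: -28 - 1452*√10 ≈ -4619.6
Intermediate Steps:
a = -4 (a = -10 + 6 = -4)
x = -4
S(M, y) = -9 + y
o(z) = -4*√z
363*o(10) + S(-8, -19) = 363*(-4*√10) + (-9 - 19) = -1452*√10 - 28 = -28 - 1452*√10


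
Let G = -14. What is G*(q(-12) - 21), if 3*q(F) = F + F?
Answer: 406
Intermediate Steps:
q(F) = 2*F/3 (q(F) = (F + F)/3 = (2*F)/3 = 2*F/3)
G*(q(-12) - 21) = -14*((⅔)*(-12) - 21) = -14*(-8 - 21) = -14*(-29) = 406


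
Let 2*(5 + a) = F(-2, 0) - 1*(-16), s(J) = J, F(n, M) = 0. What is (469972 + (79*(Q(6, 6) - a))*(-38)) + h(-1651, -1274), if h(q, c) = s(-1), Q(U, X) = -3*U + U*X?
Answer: 424941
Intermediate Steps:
h(q, c) = -1
a = 3 (a = -5 + (0 - 1*(-16))/2 = -5 + (0 + 16)/2 = -5 + (½)*16 = -5 + 8 = 3)
(469972 + (79*(Q(6, 6) - a))*(-38)) + h(-1651, -1274) = (469972 + (79*(6*(-3 + 6) - 1*3))*(-38)) - 1 = (469972 + (79*(6*3 - 3))*(-38)) - 1 = (469972 + (79*(18 - 3))*(-38)) - 1 = (469972 + (79*15)*(-38)) - 1 = (469972 + 1185*(-38)) - 1 = (469972 - 45030) - 1 = 424942 - 1 = 424941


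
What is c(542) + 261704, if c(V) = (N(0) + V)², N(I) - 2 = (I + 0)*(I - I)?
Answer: 557640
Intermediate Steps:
N(I) = 2 (N(I) = 2 + (I + 0)*(I - I) = 2 + I*0 = 2 + 0 = 2)
c(V) = (2 + V)²
c(542) + 261704 = (2 + 542)² + 261704 = 544² + 261704 = 295936 + 261704 = 557640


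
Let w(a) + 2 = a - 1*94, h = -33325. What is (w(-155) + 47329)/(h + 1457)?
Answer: -23539/15934 ≈ -1.4773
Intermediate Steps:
w(a) = -96 + a (w(a) = -2 + (a - 1*94) = -2 + (a - 94) = -2 + (-94 + a) = -96 + a)
(w(-155) + 47329)/(h + 1457) = ((-96 - 155) + 47329)/(-33325 + 1457) = (-251 + 47329)/(-31868) = 47078*(-1/31868) = -23539/15934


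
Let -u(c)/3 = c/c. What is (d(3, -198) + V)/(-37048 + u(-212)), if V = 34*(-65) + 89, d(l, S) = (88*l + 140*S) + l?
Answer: 29574/37051 ≈ 0.79820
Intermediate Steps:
u(c) = -3 (u(c) = -3*c/c = -3*1 = -3)
d(l, S) = 89*l + 140*S
V = -2121 (V = -2210 + 89 = -2121)
(d(3, -198) + V)/(-37048 + u(-212)) = ((89*3 + 140*(-198)) - 2121)/(-37048 - 3) = ((267 - 27720) - 2121)/(-37051) = (-27453 - 2121)*(-1/37051) = -29574*(-1/37051) = 29574/37051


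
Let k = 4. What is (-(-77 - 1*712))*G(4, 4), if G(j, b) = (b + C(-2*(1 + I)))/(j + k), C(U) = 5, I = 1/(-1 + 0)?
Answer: 7101/8 ≈ 887.63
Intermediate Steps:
I = -1 (I = 1/(-1) = -1)
G(j, b) = (5 + b)/(4 + j) (G(j, b) = (b + 5)/(j + 4) = (5 + b)/(4 + j))
(-(-77 - 1*712))*G(4, 4) = (-(-77 - 1*712))*((5 + 4)/(4 + 4)) = (-(-77 - 712))*(9/8) = (-1*(-789))*((⅛)*9) = 789*(9/8) = 7101/8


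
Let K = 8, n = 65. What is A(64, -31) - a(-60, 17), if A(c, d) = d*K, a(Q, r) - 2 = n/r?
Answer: -4315/17 ≈ -253.82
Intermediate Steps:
a(Q, r) = 2 + 65/r
A(c, d) = 8*d (A(c, d) = d*8 = 8*d)
A(64, -31) - a(-60, 17) = 8*(-31) - (2 + 65/17) = -248 - (2 + 65*(1/17)) = -248 - (2 + 65/17) = -248 - 1*99/17 = -248 - 99/17 = -4315/17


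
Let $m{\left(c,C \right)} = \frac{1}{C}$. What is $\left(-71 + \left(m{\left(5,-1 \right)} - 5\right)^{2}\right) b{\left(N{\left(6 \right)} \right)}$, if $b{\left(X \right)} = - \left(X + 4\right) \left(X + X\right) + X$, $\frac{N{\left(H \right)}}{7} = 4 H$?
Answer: $2016840$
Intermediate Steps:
$N{\left(H \right)} = 28 H$ ($N{\left(H \right)} = 7 \cdot 4 H = 28 H$)
$b{\left(X \right)} = X - 2 X \left(4 + X\right)$ ($b{\left(X \right)} = - \left(4 + X\right) 2 X + X = - 2 X \left(4 + X\right) + X = X - 2 X \left(4 + X\right)$)
$\left(-71 + \left(m{\left(5,-1 \right)} - 5\right)^{2}\right) b{\left(N{\left(6 \right)} \right)} = \left(-71 + \left(\frac{1}{-1} - 5\right)^{2}\right) \left(- 28 \cdot 6 \left(7 + 2 \cdot 28 \cdot 6\right)\right) = \left(-71 + \left(-1 - 5\right)^{2}\right) \left(\left(-1\right) 168 \left(7 + 2 \cdot 168\right)\right) = \left(-71 + \left(-6\right)^{2}\right) \left(\left(-1\right) 168 \left(7 + 336\right)\right) = \left(-71 + 36\right) \left(\left(-1\right) 168 \cdot 343\right) = \left(-35\right) \left(-57624\right) = 2016840$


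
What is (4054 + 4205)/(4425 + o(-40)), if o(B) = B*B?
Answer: 8259/6025 ≈ 1.3708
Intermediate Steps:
o(B) = B**2
(4054 + 4205)/(4425 + o(-40)) = (4054 + 4205)/(4425 + (-40)**2) = 8259/(4425 + 1600) = 8259/6025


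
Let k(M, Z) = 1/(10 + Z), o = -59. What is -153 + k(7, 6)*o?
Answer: -2507/16 ≈ -156.69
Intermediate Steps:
-153 + k(7, 6)*o = -153 - 59/(10 + 6) = -153 - 59/16 = -2507/16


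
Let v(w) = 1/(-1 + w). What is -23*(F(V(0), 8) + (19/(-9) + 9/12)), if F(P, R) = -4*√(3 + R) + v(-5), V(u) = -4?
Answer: 1265/36 + 92*√11 ≈ 340.27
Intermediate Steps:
F(P, R) = -⅙ - 4*√(3 + R) (F(P, R) = -4*√(3 + R) + 1/(-1 - 5) = -4*√(3 + R) + 1/(-6) = -4*√(3 + R) - ⅙ = -⅙ - 4*√(3 + R))
-23*(F(V(0), 8) + (19/(-9) + 9/12)) = -23*((-⅙ - 4*√(3 + 8)) + (19/(-9) + 9/12)) = -23*((-⅙ - 4*√11) + (19*(-⅑) + 9*(1/12))) = -23*((-⅙ - 4*√11) + (-19/9 + ¾)) = -23*((-⅙ - 4*√11) - 49/36) = -23*(-55/36 - 4*√11) = 1265/36 + 92*√11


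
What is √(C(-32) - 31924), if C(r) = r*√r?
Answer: 2*√(-7981 - 32*I*√2) ≈ 0.50656 - 178.67*I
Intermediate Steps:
C(r) = r^(3/2)
√(C(-32) - 31924) = √((-32)^(3/2) - 31924) = √(-128*I*√2 - 31924) = √(-31924 - 128*I*√2)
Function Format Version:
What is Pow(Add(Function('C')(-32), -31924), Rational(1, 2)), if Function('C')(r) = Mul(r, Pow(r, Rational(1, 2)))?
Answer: Mul(2, Pow(Add(-7981, Mul(-32, I, Pow(2, Rational(1, 2)))), Rational(1, 2))) ≈ Add(0.50656, Mul(-178.67, I))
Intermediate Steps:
Function('C')(r) = Pow(r, Rational(3, 2))
Pow(Add(Function('C')(-32), -31924), Rational(1, 2)) = Pow(Add(Pow(-32, Rational(3, 2)), -31924), Rational(1, 2)) = Pow(Add(Mul(-128, I, Pow(2, Rational(1, 2))), -31924), Rational(1, 2)) = Pow(Add(-31924, Mul(-128, I, Pow(2, Rational(1, 2)))), Rational(1, 2))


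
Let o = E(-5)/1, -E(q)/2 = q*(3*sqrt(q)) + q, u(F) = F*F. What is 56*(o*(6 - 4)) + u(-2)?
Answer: 1124 + 3360*I*sqrt(5) ≈ 1124.0 + 7513.2*I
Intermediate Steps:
u(F) = F**2
E(q) = -6*q**(3/2) - 2*q (E(q) = -2*(q*(3*sqrt(q)) + q) = -2*(3*q**(3/2) + q) = -2*(q + 3*q**(3/2)) = -6*q**(3/2) - 2*q)
o = 10 + 30*I*sqrt(5) (o = (-(-30)*I*sqrt(5) - 2*(-5))/1 = (-(-30)*I*sqrt(5) + 10)*1 = (30*I*sqrt(5) + 10)*1 = (10 + 30*I*sqrt(5))*1 = 10 + 30*I*sqrt(5) ≈ 10.0 + 67.082*I)
56*(o*(6 - 4)) + u(-2) = 56*((10 + 30*I*sqrt(5))*(6 - 4)) + (-2)**2 = 56*((10 + 30*I*sqrt(5))*2) + 4 = 56*(20 + 60*I*sqrt(5)) + 4 = (1120 + 3360*I*sqrt(5)) + 4 = 1124 + 3360*I*sqrt(5)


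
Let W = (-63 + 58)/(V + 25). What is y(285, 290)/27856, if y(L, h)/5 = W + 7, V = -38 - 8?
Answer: 95/73122 ≈ 0.0012992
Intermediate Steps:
V = -46
W = 5/21 (W = (-63 + 58)/(-46 + 25) = -5/(-21) = -5*(-1/21) = 5/21 ≈ 0.23810)
y(L, h) = 760/21 (y(L, h) = 5*(5/21 + 7) = 5*(152/21) = 760/21)
y(285, 290)/27856 = (760/21)/27856 = (760/21)*(1/27856) = 95/73122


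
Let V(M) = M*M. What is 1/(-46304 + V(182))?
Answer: -1/13180 ≈ -7.5873e-5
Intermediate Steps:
V(M) = M²
1/(-46304 + V(182)) = 1/(-46304 + 182²) = 1/(-46304 + 33124) = 1/(-13180) = -1/13180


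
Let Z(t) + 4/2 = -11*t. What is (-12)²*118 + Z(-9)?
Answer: 17089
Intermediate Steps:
Z(t) = -2 - 11*t
(-12)²*118 + Z(-9) = (-12)²*118 + (-2 - 11*(-9)) = 144*118 + (-2 + 99) = 16992 + 97 = 17089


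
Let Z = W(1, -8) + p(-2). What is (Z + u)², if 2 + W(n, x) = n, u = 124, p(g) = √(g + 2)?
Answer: 15129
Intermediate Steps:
p(g) = √(2 + g)
W(n, x) = -2 + n
Z = -1 (Z = (-2 + 1) + √(2 - 2) = -1 + √0 = -1 + 0 = -1)
(Z + u)² = (-1 + 124)² = 123² = 15129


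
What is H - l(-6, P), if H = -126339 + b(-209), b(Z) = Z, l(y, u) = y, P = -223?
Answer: -126542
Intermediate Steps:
H = -126548 (H = -126339 - 209 = -126548)
H - l(-6, P) = -126548 - 1*(-6) = -126548 + 6 = -126542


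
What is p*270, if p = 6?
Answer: 1620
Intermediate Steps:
p*270 = 6*270 = 1620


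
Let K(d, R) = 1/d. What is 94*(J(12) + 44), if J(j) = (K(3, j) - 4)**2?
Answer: 48598/9 ≈ 5399.8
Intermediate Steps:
J(j) = 121/9 (J(j) = (1/3 - 4)**2 = (-11/3)**2 = 121/9)
94*(J(12) + 44) = 94*(121/9 + 44) = 94*(517/9) = 48598/9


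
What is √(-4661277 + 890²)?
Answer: I*√3869177 ≈ 1967.0*I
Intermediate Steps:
√(-4661277 + 890²) = √(-4661277 + 792100) = √(-3869177) = I*√3869177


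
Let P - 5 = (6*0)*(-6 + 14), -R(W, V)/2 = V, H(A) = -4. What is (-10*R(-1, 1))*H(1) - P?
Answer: -85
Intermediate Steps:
R(W, V) = -2*V
P = 5 (P = 5 + (6*0)*(-6 + 14) = 5 + 0*8 = 5 + 0 = 5)
(-10*R(-1, 1))*H(1) - P = -(-20)*(-4) - 1*5 = -10*(-2)*(-4) - 5 = 20*(-4) - 5 = -80 - 5 = -85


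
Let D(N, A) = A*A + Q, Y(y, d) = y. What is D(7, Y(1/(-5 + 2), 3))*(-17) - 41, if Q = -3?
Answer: 73/9 ≈ 8.1111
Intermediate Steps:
D(N, A) = -3 + A² (D(N, A) = A*A - 3 = A² - 3 = -3 + A²)
D(7, Y(1/(-5 + 2), 3))*(-17) - 41 = (-3 + (1/(-5 + 2))²)*(-17) - 41 = (-3 + (1/(-3))²)*(-17) - 41 = (-3 + (-⅓)²)*(-17) - 41 = (-3 + ⅑)*(-17) - 41 = -26/9*(-17) - 41 = 442/9 - 41 = 73/9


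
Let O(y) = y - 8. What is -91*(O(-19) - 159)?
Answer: 16926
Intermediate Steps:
O(y) = -8 + y
-91*(O(-19) - 159) = -91*((-8 - 19) - 159) = -91*(-27 - 159) = -91*(-186) = 16926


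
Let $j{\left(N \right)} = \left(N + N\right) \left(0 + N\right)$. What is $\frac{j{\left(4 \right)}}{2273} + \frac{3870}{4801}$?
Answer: $\frac{8950142}{10912673} \approx 0.82016$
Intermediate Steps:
$j{\left(N \right)} = 2 N^{2}$ ($j{\left(N \right)} = 2 N N = 2 N^{2}$)
$\frac{j{\left(4 \right)}}{2273} + \frac{3870}{4801} = \frac{2 \cdot 4^{2}}{2273} + \frac{3870}{4801} = 2 \cdot 16 \cdot \frac{1}{2273} + 3870 \cdot \frac{1}{4801} = 32 \cdot \frac{1}{2273} + \frac{3870}{4801} = \frac{32}{2273} + \frac{3870}{4801} = \frac{8950142}{10912673}$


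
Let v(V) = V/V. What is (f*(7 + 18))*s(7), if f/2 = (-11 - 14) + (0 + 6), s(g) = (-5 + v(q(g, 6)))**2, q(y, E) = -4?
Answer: -15200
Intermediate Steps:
v(V) = 1
s(g) = 16 (s(g) = (-5 + 1)**2 = (-4)**2 = 16)
f = -38 (f = 2*((-11 - 14) + (0 + 6)) = 2*(-25 + 6) = 2*(-19) = -38)
(f*(7 + 18))*s(7) = -38*(7 + 18)*16 = -38*25*16 = -950*16 = -15200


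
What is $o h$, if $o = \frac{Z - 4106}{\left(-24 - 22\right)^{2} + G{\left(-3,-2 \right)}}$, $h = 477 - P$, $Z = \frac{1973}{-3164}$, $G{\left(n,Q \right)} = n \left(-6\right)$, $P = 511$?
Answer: $\frac{220887069}{3375988} \approx 65.429$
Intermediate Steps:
$G{\left(n,Q \right)} = - 6 n$
$Z = - \frac{1973}{3164}$ ($Z = 1973 \left(- \frac{1}{3164}\right) = - \frac{1973}{3164} \approx -0.62358$)
$h = -34$ ($h = 477 - 511 = -34$)
$o = - \frac{12993357}{6751976}$ ($o = \frac{- \frac{1973}{3164} - 4106}{\left(-24 - 22\right)^{2} - -18} = - \frac{12993357}{3164 \left(\left(-46\right)^{2} + 18\right)} = - \frac{12993357}{3164 \left(2116 + 18\right)} = - \frac{12993357}{3164 \cdot 2134} = \left(- \frac{12993357}{3164}\right) \frac{1}{2134} = - \frac{12993357}{6751976} \approx -1.9244$)
$o h = \left(- \frac{12993357}{6751976}\right) \left(-34\right) = \frac{220887069}{3375988}$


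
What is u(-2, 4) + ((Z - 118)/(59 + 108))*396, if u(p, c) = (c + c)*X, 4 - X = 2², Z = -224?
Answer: -135432/167 ≈ -810.97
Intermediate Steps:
X = 0 (X = 4 - 1*2² = 4 - 1*4 = 4 - 4 = 0)
u(p, c) = 0 (u(p, c) = (c + c)*0 = (2*c)*0 = 0)
u(-2, 4) + ((Z - 118)/(59 + 108))*396 = 0 + ((-224 - 118)/(59 + 108))*396 = 0 - 342/167*396 = 0 - 135432/167 = -135432/167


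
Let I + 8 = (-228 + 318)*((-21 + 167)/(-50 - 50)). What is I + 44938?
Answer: 223993/5 ≈ 44799.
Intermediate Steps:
I = -697/5 (I = -8 + (-228 + 318)*((-21 + 167)/(-50 - 50)) = -8 + 90*(146/(-100)) = -8 + 90*(146*(-1/100)) = -8 + 90*(-73/50) = -8 - 657/5 = -697/5 ≈ -139.40)
I + 44938 = -697/5 + 44938 = 223993/5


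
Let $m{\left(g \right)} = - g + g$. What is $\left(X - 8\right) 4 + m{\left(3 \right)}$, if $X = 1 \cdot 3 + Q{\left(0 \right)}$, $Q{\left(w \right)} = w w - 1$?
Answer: $-24$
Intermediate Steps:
$Q{\left(w \right)} = -1 + w^{2}$ ($Q{\left(w \right)} = w^{2} - 1 = -1 + w^{2}$)
$X = 2$ ($X = 1 \cdot 3 - \left(1 - 0^{2}\right) = 3 + \left(-1 + 0\right) = 3 - 1 = 2$)
$m{\left(g \right)} = 0$
$\left(X - 8\right) 4 + m{\left(3 \right)} = \left(2 - 8\right) 4 + 0 = \left(-6\right) 4 + 0 = -24 + 0 = -24$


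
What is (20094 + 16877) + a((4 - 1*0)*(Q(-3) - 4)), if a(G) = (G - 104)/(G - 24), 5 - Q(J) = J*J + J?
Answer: 406712/11 ≈ 36974.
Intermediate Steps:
Q(J) = 5 - J - J² (Q(J) = 5 - (J*J + J) = 5 - (J² + J) = 5 - (J + J²) = 5 + (-J - J²) = 5 - J - J²)
a(G) = (-104 + G)/(-24 + G)
(20094 + 16877) + a((4 - 1*0)*(Q(-3) - 4)) = (20094 + 16877) + (-104 + (4 - 1*0)*((5 - 1*(-3) - 1*(-3)²) - 4))/(-24 + (4 - 1*0)*((5 - 1*(-3) - 1*(-3)²) - 4)) = 36971 + (-104 + (4 + 0)*((5 + 3 - 1*9) - 4))/(-24 + (4 + 0)*((5 + 3 - 1*9) - 4)) = 36971 + (-104 + 4*((5 + 3 - 9) - 4))/(-24 + 4*((5 + 3 - 9) - 4)) = 36971 + (-104 + 4*(-1 - 4))/(-24 + 4*(-1 - 4)) = 36971 + (-104 + 4*(-5))/(-24 + 4*(-5)) = 36971 + (-104 - 20)/(-24 - 20) = 36971 - 124/(-44) = 36971 - 1/44*(-124) = 36971 + 31/11 = 406712/11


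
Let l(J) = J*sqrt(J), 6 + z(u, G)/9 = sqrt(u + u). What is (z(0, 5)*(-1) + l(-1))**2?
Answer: (54 - I)**2 ≈ 2915.0 - 108.0*I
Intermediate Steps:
z(u, G) = -54 + 9*sqrt(2)*sqrt(u) (z(u, G) = -54 + 9*sqrt(u + u) = -54 + 9*sqrt(2*u) = -54 + 9*(sqrt(2)*sqrt(u)) = -54 + 9*sqrt(2)*sqrt(u))
l(J) = J**(3/2)
(z(0, 5)*(-1) + l(-1))**2 = ((-54 + 9*sqrt(2)*sqrt(0))*(-1) + (-1)**(3/2))**2 = ((-54 + 9*sqrt(2)*0)*(-1) - I)**2 = ((-54 + 0)*(-1) - I)**2 = (-54*(-1) - I)**2 = (54 - I)**2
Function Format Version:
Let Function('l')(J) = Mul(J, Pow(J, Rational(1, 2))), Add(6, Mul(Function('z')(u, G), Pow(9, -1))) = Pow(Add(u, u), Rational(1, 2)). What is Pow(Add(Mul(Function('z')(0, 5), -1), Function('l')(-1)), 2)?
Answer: Pow(Add(54, Mul(-1, I)), 2) ≈ Add(2915.0, Mul(-108.00, I))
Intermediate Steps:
Function('z')(u, G) = Add(-54, Mul(9, Pow(2, Rational(1, 2)), Pow(u, Rational(1, 2)))) (Function('z')(u, G) = Add(-54, Mul(9, Pow(Add(u, u), Rational(1, 2)))) = Add(-54, Mul(9, Pow(Mul(2, u), Rational(1, 2)))) = Add(-54, Mul(9, Mul(Pow(2, Rational(1, 2)), Pow(u, Rational(1, 2))))) = Add(-54, Mul(9, Pow(2, Rational(1, 2)), Pow(u, Rational(1, 2)))))
Function('l')(J) = Pow(J, Rational(3, 2))
Pow(Add(Mul(Function('z')(0, 5), -1), Function('l')(-1)), 2) = Pow(Add(Mul(Add(-54, Mul(9, Pow(2, Rational(1, 2)), Pow(0, Rational(1, 2)))), -1), Pow(-1, Rational(3, 2))), 2) = Pow(Add(Mul(Add(-54, Mul(9, Pow(2, Rational(1, 2)), 0)), -1), Mul(-1, I)), 2) = Pow(Add(Mul(Add(-54, 0), -1), Mul(-1, I)), 2) = Pow(Add(Mul(-54, -1), Mul(-1, I)), 2) = Pow(Add(54, Mul(-1, I)), 2)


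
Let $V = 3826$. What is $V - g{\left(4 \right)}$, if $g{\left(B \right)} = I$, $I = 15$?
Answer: $3811$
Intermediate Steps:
$g{\left(B \right)} = 15$
$V - g{\left(4 \right)} = 3826 - 15 = 3811$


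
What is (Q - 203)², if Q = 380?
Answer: 31329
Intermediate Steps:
(Q - 203)² = (380 - 203)² = 177² = 31329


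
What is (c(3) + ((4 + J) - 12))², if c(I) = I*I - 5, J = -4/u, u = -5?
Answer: 256/25 ≈ 10.240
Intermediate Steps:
J = ⅘ (J = -4/(-5) = -4*(-⅕) = ⅘ ≈ 0.80000)
c(I) = -5 + I² (c(I) = I² - 5 = -5 + I²)
(c(3) + ((4 + J) - 12))² = ((-5 + 3²) + ((4 + ⅘) - 12))² = ((-5 + 9) + (24/5 - 12))² = (4 - 36/5)² = (-16/5)² = 256/25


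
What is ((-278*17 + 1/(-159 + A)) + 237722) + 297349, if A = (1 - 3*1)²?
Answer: 82203474/155 ≈ 5.3035e+5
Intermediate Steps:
A = 4 (A = (1 - 3)² = (-2)² = 4)
((-278*17 + 1/(-159 + A)) + 237722) + 297349 = ((-278*17 + 1/(-159 + 4)) + 237722) + 297349 = ((-278*17 + 1/(-155)) + 237722) + 297349 = ((-4726 - 1/155) + 237722) + 297349 = (-732531/155 + 237722) + 297349 = 36114379/155 + 297349 = 82203474/155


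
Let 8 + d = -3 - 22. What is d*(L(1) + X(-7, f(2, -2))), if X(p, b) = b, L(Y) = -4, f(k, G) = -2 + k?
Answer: 132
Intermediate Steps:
d = -33 (d = -8 + (-3 - 22) = -8 - 25 = -33)
d*(L(1) + X(-7, f(2, -2))) = -33*(-4 + (-2 + 2)) = -33*(-4 + 0) = -33*(-4) = 132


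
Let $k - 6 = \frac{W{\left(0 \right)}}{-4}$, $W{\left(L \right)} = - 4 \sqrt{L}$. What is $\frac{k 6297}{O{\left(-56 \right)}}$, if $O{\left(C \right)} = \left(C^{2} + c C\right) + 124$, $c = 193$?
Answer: $- \frac{6297}{1258} \approx -5.0056$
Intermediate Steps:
$O{\left(C \right)} = 124 + C^{2} + 193 C$ ($O{\left(C \right)} = \left(C^{2} + 193 C\right) + 124 = 124 + C^{2} + 193 C$)
$k = 6$ ($k = 6 + \frac{\left(-4\right) \sqrt{0}}{-4} = 6 + \left(-4\right) 0 \left(- \frac{1}{4}\right) = 6 + 0 \left(- \frac{1}{4}\right) = 6 + 0 = 6$)
$\frac{k 6297}{O{\left(-56 \right)}} = \frac{6 \cdot 6297}{124 + \left(-56\right)^{2} + 193 \left(-56\right)} = \frac{37782}{124 + 3136 - 10808} = \frac{37782}{-7548} = 37782 \left(- \frac{1}{7548}\right) = - \frac{6297}{1258}$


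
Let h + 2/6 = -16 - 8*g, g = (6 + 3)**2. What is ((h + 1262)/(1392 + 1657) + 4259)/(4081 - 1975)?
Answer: 19479433/9631791 ≈ 2.0224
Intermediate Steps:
g = 81 (g = 9**2 = 81)
h = -1993/3 (h = -1/3 + (-16 - 8*81) = -1/3 + (-16 - 648) = -1/3 - 664 = -1993/3 ≈ -664.33)
((h + 1262)/(1392 + 1657) + 4259)/(4081 - 1975) = ((-1993/3 + 1262)/(1392 + 1657) + 4259)/(4081 - 1975) = ((1793/3)/3049 + 4259)/2106 = ((1793/3)*(1/3049) + 4259)*(1/2106) = (1793/9147 + 4259)*(1/2106) = (38958866/9147)*(1/2106) = 19479433/9631791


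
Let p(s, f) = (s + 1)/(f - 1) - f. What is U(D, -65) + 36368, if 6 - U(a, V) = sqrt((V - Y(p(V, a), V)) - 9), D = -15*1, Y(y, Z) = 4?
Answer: 36374 - I*sqrt(78) ≈ 36374.0 - 8.8318*I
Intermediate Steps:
p(s, f) = -f + (1 + s)/(-1 + f) (p(s, f) = (1 + s)/(-1 + f) - f = -f + (1 + s)/(-1 + f))
D = -15
U(a, V) = 6 - sqrt(-13 + V) (U(a, V) = 6 - sqrt((V - 1*4) - 9) = 6 - sqrt((V - 4) - 9) = 6 - sqrt((-4 + V) - 9) = 6 - sqrt(-13 + V))
U(D, -65) + 36368 = (6 - sqrt(-13 - 65)) + 36368 = (6 - sqrt(-78)) + 36368 = (6 - I*sqrt(78)) + 36368 = 36374 - I*sqrt(78)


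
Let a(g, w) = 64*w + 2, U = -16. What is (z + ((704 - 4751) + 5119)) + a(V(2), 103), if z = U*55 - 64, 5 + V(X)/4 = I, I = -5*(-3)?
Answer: 6722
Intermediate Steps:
I = 15
V(X) = 40 (V(X) = -20 + 4*15 = -20 + 60 = 40)
z = -944 (z = -16*55 - 64 = -880 - 64 = -944)
a(g, w) = 2 + 64*w
(z + ((704 - 4751) + 5119)) + a(V(2), 103) = (-944 + ((704 - 4751) + 5119)) + (2 + 64*103) = (-944 + (-4047 + 5119)) + (2 + 6592) = (-944 + 1072) + 6594 = 128 + 6594 = 6722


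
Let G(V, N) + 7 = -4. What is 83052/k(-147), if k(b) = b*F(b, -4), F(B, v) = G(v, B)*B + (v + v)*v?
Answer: -27684/80801 ≈ -0.34262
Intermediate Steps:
G(V, N) = -11 (G(V, N) = -7 - 4 = -11)
F(B, v) = -11*B + 2*v² (F(B, v) = -11*B + (v + v)*v = -11*B + (2*v)*v = -11*B + 2*v²)
k(b) = b*(32 - 11*b) (k(b) = b*(-11*b + 2*(-4)²) = b*(-11*b + 2*16) = b*(-11*b + 32) = b*(32 - 11*b))
83052/k(-147) = 83052/((-147*(32 - 11*(-147)))) = 83052/((-147*(32 + 1617))) = 83052/((-147*1649)) = 83052/(-242403) = 83052*(-1/242403) = -27684/80801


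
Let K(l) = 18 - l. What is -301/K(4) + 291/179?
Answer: -7115/358 ≈ -19.874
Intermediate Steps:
-301/K(4) + 291/179 = -301/(18 - 1*4) + 291/179 = -301/(18 - 4) + 291*(1/179) = -301/14 + 291/179 = -301*1/14 + 291/179 = -43/2 + 291/179 = -7115/358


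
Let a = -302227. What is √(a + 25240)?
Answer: I*√276987 ≈ 526.3*I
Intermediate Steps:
√(a + 25240) = √(-302227 + 25240) = √(-276987) = I*√276987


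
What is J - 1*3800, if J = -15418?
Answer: -19218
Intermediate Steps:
J - 1*3800 = -15418 - 1*3800 = -15418 - 3800 = -19218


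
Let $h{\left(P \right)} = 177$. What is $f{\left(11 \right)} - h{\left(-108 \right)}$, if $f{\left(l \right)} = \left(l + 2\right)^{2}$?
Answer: $-8$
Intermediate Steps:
$f{\left(l \right)} = \left(2 + l\right)^{2}$
$f{\left(11 \right)} - h{\left(-108 \right)} = \left(2 + 11\right)^{2} - 177 = 13^{2} - 177 = 169 - 177 = -8$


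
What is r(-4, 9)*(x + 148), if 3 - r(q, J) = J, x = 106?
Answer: -1524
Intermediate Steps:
r(q, J) = 3 - J
r(-4, 9)*(x + 148) = (3 - 1*9)*(106 + 148) = (3 - 9)*254 = -6*254 = -1524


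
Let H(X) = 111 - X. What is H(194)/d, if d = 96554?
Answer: -83/96554 ≈ -0.00085962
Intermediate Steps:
H(194)/d = (111 - 1*194)/96554 = (111 - 194)*(1/96554) = -83*1/96554 = -83/96554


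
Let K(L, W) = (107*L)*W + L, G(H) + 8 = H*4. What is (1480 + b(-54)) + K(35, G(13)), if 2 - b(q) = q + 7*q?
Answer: 166729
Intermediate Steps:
G(H) = -8 + 4*H (G(H) = -8 + H*4 = -8 + 4*H)
K(L, W) = L + 107*L*W (K(L, W) = 107*L*W + L = L + 107*L*W)
b(q) = 2 - 8*q (b(q) = 2 - (q + 7*q) = 2 - 8*q)
(1480 + b(-54)) + K(35, G(13)) = (1480 + (2 - 8*(-54))) + 35*(1 + 107*(-8 + 4*13)) = (1480 + (2 + 432)) + 35*(1 + 107*(-8 + 52)) = (1480 + 434) + 35*(1 + 107*44) = 1914 + 35*(1 + 4708) = 1914 + 35*4709 = 1914 + 164815 = 166729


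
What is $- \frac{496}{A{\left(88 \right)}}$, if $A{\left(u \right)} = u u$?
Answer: $- \frac{31}{484} \approx -0.06405$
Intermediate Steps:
$A{\left(u \right)} = u^{2}$
$- \frac{496}{A{\left(88 \right)}} = - \frac{496}{88^{2}} = - \frac{496}{7744} = \left(-496\right) \frac{1}{7744} = - \frac{31}{484}$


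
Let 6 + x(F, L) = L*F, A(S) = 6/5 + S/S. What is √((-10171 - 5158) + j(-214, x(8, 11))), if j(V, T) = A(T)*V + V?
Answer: I*√400345/5 ≈ 126.55*I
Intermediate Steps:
A(S) = 11/5 (A(S) = 6*(⅕) + 1 = 6/5 + 1 = 11/5)
x(F, L) = -6 + F*L (x(F, L) = -6 + L*F = -6 + F*L)
j(V, T) = 16*V/5 (j(V, T) = 11*V/5 + V = 16*V/5)
√((-10171 - 5158) + j(-214, x(8, 11))) = √((-10171 - 5158) + (16/5)*(-214)) = √(-15329 - 3424/5) = √(-80069/5) = I*√400345/5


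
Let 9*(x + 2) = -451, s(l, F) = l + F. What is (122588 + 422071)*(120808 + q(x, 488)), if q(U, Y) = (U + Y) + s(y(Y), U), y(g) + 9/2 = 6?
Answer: 396054056887/6 ≈ 6.6009e+10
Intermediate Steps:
y(g) = 3/2 (y(g) = -9/2 + 6 = 3/2)
s(l, F) = F + l
x = -469/9 (x = -2 + (⅑)*(-451) = -2 - 451/9 = -469/9 ≈ -52.111)
q(U, Y) = 3/2 + Y + 2*U (q(U, Y) = (U + Y) + (U + 3/2) = (U + Y) + (3/2 + U) = 3/2 + Y + 2*U)
(122588 + 422071)*(120808 + q(x, 488)) = (122588 + 422071)*(120808 + (3/2 + 488 + 2*(-469/9))) = 544659*(120808 + (3/2 + 488 - 938/9)) = 544659*(120808 + 6935/18) = 544659*(2181479/18) = 396054056887/6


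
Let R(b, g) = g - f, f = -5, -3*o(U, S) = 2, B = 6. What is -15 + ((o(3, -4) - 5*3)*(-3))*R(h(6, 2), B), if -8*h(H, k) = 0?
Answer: 502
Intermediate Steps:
o(U, S) = -⅔ (o(U, S) = -⅓*2 = -⅔)
h(H, k) = 0 (h(H, k) = -⅛*0 = 0)
R(b, g) = 5 + g (R(b, g) = g - 1*(-5) = g + 5 = 5 + g)
-15 + ((o(3, -4) - 5*3)*(-3))*R(h(6, 2), B) = -15 + ((-⅔ - 5*3)*(-3))*(5 + 6) = -15 + ((-⅔ - 15)*(-3))*11 = -15 - 47/3*(-3)*11 = -15 + 47*11 = -15 + 517 = 502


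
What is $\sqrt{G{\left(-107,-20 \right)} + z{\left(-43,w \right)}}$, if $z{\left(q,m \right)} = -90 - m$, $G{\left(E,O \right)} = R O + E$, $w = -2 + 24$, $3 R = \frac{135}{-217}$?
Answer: $\frac{i \sqrt{10117191}}{217} \approx 14.658 i$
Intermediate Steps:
$R = - \frac{45}{217}$ ($R = \frac{135 \frac{1}{-217}}{3} = \frac{135 \left(- \frac{1}{217}\right)}{3} = \frac{1}{3} \left(- \frac{135}{217}\right) = - \frac{45}{217} \approx -0.20737$)
$w = 22$
$G{\left(E,O \right)} = E - \frac{45 O}{217}$ ($G{\left(E,O \right)} = - \frac{45 O}{217} + E = E - \frac{45 O}{217}$)
$\sqrt{G{\left(-107,-20 \right)} + z{\left(-43,w \right)}} = \sqrt{\left(-107 - - \frac{900}{217}\right) - 112} = \sqrt{\left(-107 + \frac{900}{217}\right) - 112} = \sqrt{- \frac{22319}{217} - 112} = \sqrt{- \frac{46623}{217}} = \frac{i \sqrt{10117191}}{217}$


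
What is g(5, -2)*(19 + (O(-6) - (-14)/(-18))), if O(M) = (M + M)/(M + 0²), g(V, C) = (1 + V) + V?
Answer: 2002/9 ≈ 222.44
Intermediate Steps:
g(V, C) = 1 + 2*V
O(M) = 2 (O(M) = (2*M)/(M + 0) = (2*M)/M = 2)
g(5, -2)*(19 + (O(-6) - (-14)/(-18))) = (1 + 2*5)*(19 + (2 - (-14)/(-18))) = (1 + 10)*(19 + (2 - (-14)*(-1)/18)) = 11*(19 + (2 - 1*7/9)) = 11*(19 + (2 - 7/9)) = 11*(19 + 11/9) = 11*(182/9) = 2002/9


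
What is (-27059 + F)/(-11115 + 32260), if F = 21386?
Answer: -5673/21145 ≈ -0.26829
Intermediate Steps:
(-27059 + F)/(-11115 + 32260) = (-27059 + 21386)/(-11115 + 32260) = -5673/21145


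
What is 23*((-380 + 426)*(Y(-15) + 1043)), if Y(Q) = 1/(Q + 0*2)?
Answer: 16551352/15 ≈ 1.1034e+6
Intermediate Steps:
Y(Q) = 1/Q (Y(Q) = 1/(Q + 0) = 1/Q)
23*((-380 + 426)*(Y(-15) + 1043)) = 23*((-380 + 426)*(1/(-15) + 1043)) = 23*(46*(-1/15 + 1043)) = 23*(46*(15644/15)) = 23*(719624/15) = 16551352/15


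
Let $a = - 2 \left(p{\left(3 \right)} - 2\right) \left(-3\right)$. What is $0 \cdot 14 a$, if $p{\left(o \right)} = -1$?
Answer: $0$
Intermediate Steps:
$a = -18$ ($a = - 2 \left(-1 - 2\right) \left(-3\right) = - 2 \left(\left(-3\right) \left(-3\right)\right) = \left(-2\right) 9 = -18$)
$0 \cdot 14 a = 0 \cdot 14 \left(-18\right) = 0 \left(-18\right) = 0$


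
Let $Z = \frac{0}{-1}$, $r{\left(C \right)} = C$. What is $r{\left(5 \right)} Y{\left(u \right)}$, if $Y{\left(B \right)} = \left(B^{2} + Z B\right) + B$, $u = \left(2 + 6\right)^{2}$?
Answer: $20800$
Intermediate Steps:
$u = 64$ ($u = 8^{2} = 64$)
$Z = 0$ ($Z = 0 \left(-1\right) = 0$)
$Y{\left(B \right)} = B + B^{2}$ ($Y{\left(B \right)} = \left(B^{2} + 0 B\right) + B = \left(B^{2} + 0\right) + B = B^{2} + B = B + B^{2}$)
$r{\left(5 \right)} Y{\left(u \right)} = 5 \cdot 64 \left(1 + 64\right) = 5 \cdot 64 \cdot 65 = 5 \cdot 4160 = 20800$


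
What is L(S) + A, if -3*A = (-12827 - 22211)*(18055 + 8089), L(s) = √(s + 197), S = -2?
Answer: 916033472/3 + √195 ≈ 3.0534e+8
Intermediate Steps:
L(s) = √(197 + s)
A = 916033472/3 (A = -(-12827 - 22211)*(18055 + 8089)/3 = -(-35038)*26144/3 = -⅓*(-916033472) = 916033472/3 ≈ 3.0534e+8)
L(S) + A = √(197 - 2) + 916033472/3 = √195 + 916033472/3 = 916033472/3 + √195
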